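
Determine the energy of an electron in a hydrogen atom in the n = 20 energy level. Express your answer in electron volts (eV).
-0.034014 eV

The energy levels of a hydrogen-like atom are given by:
E_n = -13.6057 eV / n²

For n = 20:
E_20 = -13.6057 eV / 20²
E_20 = -13.6057 eV / 400
E_20 = -0.034014 eV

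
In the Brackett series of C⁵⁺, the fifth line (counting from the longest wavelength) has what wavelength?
50.470069 nm

The lines of a series are numbered from the longest wavelength (smallest ΔE) outward; the fifth line is the transition from n = n_f + 5 to n_f.
The Brackett series has all transitions ending at n_f = 4.

For C⁵⁺ (Z = 6), the fifth line (ε-line) is the jump from n = 9 to n = 4:
E_9 = -13.6057 × 6² / 9² = -6.04697778 eV
E_4 = -13.6057 × 6² / 4² = -30.61282500 eV
ΔE = E_9 - E_4 = 24.56584722 eV

λ = hc/E = 1239.84 eV·nm / 24.56584722 eV
λ = 50.470069 nm

This is the ε-line of the Brackett series in C⁵⁺.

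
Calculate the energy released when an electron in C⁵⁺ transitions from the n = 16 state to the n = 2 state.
120.538 eV

The energy levels are E_n = -13.6057 Z² eV / n².

Energy at n = 16: E_16 = -13.6057 × 6² / 16² = -1.913302 eV
Energy at n = 2: E_2 = -13.6057 × 6² / 2² = -122.451300 eV

For emission (electron falling to lower state), the photon energy is:
E_photon = E_16 - E_2 = |-1.913302 - (-122.451300)|
E_photon = 120.538 eV

This energy is carried away by the emitted photon.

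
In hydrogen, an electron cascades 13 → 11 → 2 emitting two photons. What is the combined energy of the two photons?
3.321 eV

The energy levels of hydrogen are E_n = -13.6057 / n² eV.

First transition (13 → 11):
ΔE₁ = |E_11 - E_13|
ΔE₁ = |-0.112443802 - (-0.080507101)| = 0.031937 eV

Second transition (11 → 2):
ΔE₂ = |E_2 - E_11|
ΔE₂ = |-3.401425000 - (-0.112443802)| = 3.288981 eV

Total energy released:
E_total = ΔE₁ + ΔE₂ = 0.031937 + 3.288981 = 3.321 eV

Note: This equals the direct transition 13 → 2: 3.321 eV ✓
Energy is conserved regardless of the path taken.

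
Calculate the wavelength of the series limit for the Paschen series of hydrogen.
820.138618 nm

The series limit corresponds to the transition from n = ∞ to n = 3.
This is the highest energy (shortest wavelength) transition in the Paschen series.

E_∞ = 0 eV
E_3 = -13.6057 / 3² = -1.5117444444 eV

Energy at series limit:
ΔE = E_∞ - E_3 = 0 - (-1.5117444444) = 1.5117444444 eV
λ = hc/E = 1239.84 eV·nm / 1.5117444444 eV = 820.138618 nm

This energy equals the ionization energy from the n = 3 state of hydrogen.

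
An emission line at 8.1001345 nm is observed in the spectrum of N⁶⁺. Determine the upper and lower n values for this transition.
n = 7 → n = 2

First, find the photon energy from the wavelength (hc = 1239.84 eV·nm):
E = hc/λ = 1239.84 eV·nm / 8.1001345 nm = 153.06413 eV

The energy levels of N⁶⁺ satisfy E_n = -13.6057 × 7² / n² eV, so an emission n_i → n_f releases
ΔE = 13.6057 × 7² × (1/n_f² − 1/n_i²) eV.

Setting ΔE equal to the photon energy:
1/n_f² − 1/n_i² = 153.06413 / (13.6057 × 7²) = 0.22959184

Since 1/n_i² must be positive, we need 1/n_f² > 0.22959184, i.e. n_f ≤ 2. For each allowed n_f, solve n_i = (1/n_f² − 0.22959184)^(−1/2) and check whether it is a whole number:
  n_f = 1: 1/n_i² = 1.00000000 − 0.22959184 = 0.77040816 → n_i = 1.139  (not an integer) ✗
  n_f = 2: 1/n_i² = 0.25000000 − 0.22959184 = 0.02040816 → n_i = 7.000  → integer, n_i = 7 ✓

Only n_f = 2 gives an integer upper level, n_i = 7.

The transition is from n = 7 to n = 2 (emission).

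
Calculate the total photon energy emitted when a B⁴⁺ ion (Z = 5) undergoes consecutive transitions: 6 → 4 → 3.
28.345208 eV

The energy levels of B⁴⁺ are E_n = -13.6057 × 5² / n² eV.

First transition (6 → 4):
ΔE₁ = |E_4 - E_6|
ΔE₁ = |-21.258906250000 - (-9.448402777778)| = 11.810503472 eV

Second transition (4 → 3):
ΔE₂ = |E_3 - E_4|
ΔE₂ = |-37.793611111111 - (-21.258906250000)| = 16.534704861 eV

Total energy released:
E_total = ΔE₁ + ΔE₂ = 11.810503472 + 16.534704861 = 28.345208 eV

Note: This equals the direct transition 6 → 3: 28.345208 eV ✓
Energy is conserved regardless of the path taken.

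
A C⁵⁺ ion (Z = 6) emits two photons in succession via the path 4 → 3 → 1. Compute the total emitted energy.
459.19 eV

The energy levels of C⁵⁺ are E_n = -13.6057 × 6² / n² eV.

First transition (4 → 3):
ΔE₁ = |E_3 - E_4|
ΔE₁ = |-54.42280000 - (-30.61282500)| = 23.80998 eV

Second transition (3 → 1):
ΔE₂ = |E_1 - E_3|
ΔE₂ = |-489.80520000 - (-54.42280000)| = 435.38240 eV

Total energy released:
E_total = ΔE₁ + ΔE₂ = 23.80998 + 435.38240 = 459.19 eV

Note: This equals the direct transition 4 → 1: 459.19 eV ✓
Energy is conserved regardless of the path taken.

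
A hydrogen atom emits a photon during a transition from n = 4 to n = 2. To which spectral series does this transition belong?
Balmer series

The spectral series in hydrogen are named based on the final (lower) energy level:
- Lyman series: n_final = 1 (ultraviolet)
- Balmer series: n_final = 2 (visible/near-UV)
- Paschen series: n_final = 3 (infrared)
- Brackett series: n_final = 4 (infrared)
- Pfund series: n_final = 5 (far infrared)

Since this transition ends at n = 2, it belongs to the Balmer series.

For reference, this 4 → 2 line has photon energy
ΔE = 13.6057 eV × (1/2² - 1/4²) = 2.55106875 eV,
corresponding to wavelength λ = hc/ΔE = 1239.84 eV·nm / 2.55106875 eV = 486.0081 nm in the visible/near-UV region.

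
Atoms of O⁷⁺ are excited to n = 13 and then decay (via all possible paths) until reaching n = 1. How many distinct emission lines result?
78

The electron can occupy levels n = 1, 2, ..., 13 during de-excitation — that is m = 13 - 1 + 1 = 13 distinct levels.

The number of distinct spectral lines equals the number of ways to choose 2 of these m levels (each pair gives one possible emission transition):

Number of lines = m(m-1)/2 = 13×12/2 = 78

These correspond to all possible transitions between the 13 levels:
13 → 12, 13 → 11, 13 → 10, 13 → 9, 13 → 8, 13 → 7, 13 → 6, 13 → 5...

Each transition produces a photon with a unique energy (and thus wavelength). This count does not depend on Z.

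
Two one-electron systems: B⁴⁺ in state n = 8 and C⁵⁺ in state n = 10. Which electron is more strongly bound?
B⁴⁺ at n = 8 (E = -5.315 eV)

Using E_n = -13.6057 Z² / n² eV:

B⁴⁺ (Z = 5) at n = 8:
E = -13.6057 × 5² / 8² = -13.6057 × 25 / 64 = -5.314727 eV

C⁵⁺ (Z = 6) at n = 10:
E = -13.6057 × 6² / 10² = -13.6057 × 36 / 100 = -4.898052 eV

Since -5.314727 eV < -4.898052 eV,
B⁴⁺ at n = 8 is more tightly bound (requires more energy to ionize).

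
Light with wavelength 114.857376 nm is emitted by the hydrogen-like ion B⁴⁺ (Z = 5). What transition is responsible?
n = 11 → n = 5

First, find the photon energy from the wavelength (hc = 1239.84 eV·nm):
E = hc/λ = 1239.84 eV·nm / 114.857376 nm = 10.794605 eV

The energy levels of B⁴⁺ satisfy E_n = -13.6057 × 5² / n² eV, so an emission n_i → n_f releases
ΔE = 13.6057 × 5² × (1/n_f² − 1/n_i²) eV.

Setting ΔE equal to the photon energy:
1/n_f² − 1/n_i² = 10.794605 / (13.6057 × 5²) = 0.031735537

Since 1/n_i² must be positive, we need 1/n_f² > 0.031735537, i.e. n_f ≤ 5. For each allowed n_f, solve n_i = (1/n_f² − 0.031735537)^(−1/2) and check whether it is a whole number:
  n_f = 1: 1/n_i² = 1.000000000 − 0.031735537 = 0.968264463 → n_i = 1.016  (not an integer) ✗
  n_f = 2: 1/n_i² = 0.250000000 − 0.031735537 = 0.218264463 → n_i = 2.140  (not an integer) ✗
  n_f = 3: 1/n_i² = 0.111111111 − 0.031735537 = 0.079375574 → n_i = 3.549  (not an integer) ✗
  n_f = 4: 1/n_i² = 0.062500000 − 0.031735537 = 0.030764463 → n_i = 5.701  (not an integer) ✗
  n_f = 5: 1/n_i² = 0.040000000 − 0.031735537 = 0.008264463 → n_i = 11.000  → integer, n_i = 11 ✓

Only n_f = 5 gives an integer upper level, n_i = 11.

The transition is from n = 11 to n = 5 (emission).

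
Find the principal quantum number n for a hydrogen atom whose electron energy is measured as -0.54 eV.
n = 5

The exact energy levels follow E_n = -13.6057 eV / n².

The measured value (-0.54 eV) is reported to only 2 significant figures, so we must test candidate n values and see which one matches to that precision.

Candidate energies:
  n = 3:  E = -13.6057/3² = -1.51174 eV
  n = 4:  E = -13.6057/4² = -0.85036 eV
  n = 5:  E = -13.6057/5² = -0.54423 eV  ← matches
  n = 6:  E = -13.6057/6² = -0.37794 eV
  n = 7:  E = -13.6057/7² = -0.27767 eV

Checking against the measurement of -0.54 eV (2 sig figs), only n = 5 agrees:
E_5 = -0.54423 eV, which rounds to -0.54 eV ✓

Therefore n = 5.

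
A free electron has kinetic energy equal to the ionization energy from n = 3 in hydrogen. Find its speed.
7.29231e+05 m/s (or 0.243% of c)

The binding energy at n = 3 for hydrogen is:
E_3 = -13.6057/3² = -1.51174444 eV
|E_3| = 1.51174444 eV

Convert to Joules:
KE = 1.51174444 eV × (1.602177 × 10⁻¹⁹ J/eV) = 2.4220822e-19 J

Using KE = ½mv²:
v = √(2·KE/m_e)
v = √(2 × 2.4220822e-19 J / 9.10938 × 10⁻³¹ kg)
v = 7.29231e+05 m/s

This is approximately 0.243% the speed of light.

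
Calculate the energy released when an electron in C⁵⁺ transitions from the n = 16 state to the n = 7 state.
8.0827 eV

The energy levels are E_n = -13.6057 Z² eV / n².

Energy at n = 16: E_16 = -13.6057 × 6² / 16² = -1.9133016 eV
Energy at n = 7: E_7 = -13.6057 × 6² / 7² = -9.9960245 eV

For emission (electron falling to lower state), the photon energy is:
E_photon = E_16 - E_7 = |-1.9133016 - (-9.9960245)|
E_photon = 8.0827 eV

This energy is carried away by the emitted photon.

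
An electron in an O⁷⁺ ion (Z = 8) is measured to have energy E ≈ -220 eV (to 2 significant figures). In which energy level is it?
n = 2

The exact energy levels follow E_n = -13.6057 Z² / n² eV with Z = 8.

The measured value (-220 eV) is reported to only 2 significant figures, so we must test candidate n values and see which one matches to that precision.

Candidate energies:
  n = 1:  E = -13.6057 × 8² / 1² = -870.76480 eV
  n = 2:  E = -13.6057 × 8² / 2² = -217.69120 eV  ← matches
  n = 3:  E = -13.6057 × 8² / 3² = -96.75164 eV
  n = 4:  E = -13.6057 × 8² / 4² = -54.42280 eV

Checking against the measurement of -220 eV (2 sig figs), only n = 2 agrees:
E_2 = -217.69120 eV, which rounds to -220 eV ✓

Therefore n = 2.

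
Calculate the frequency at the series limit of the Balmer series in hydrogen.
8.2246e+14 Hz

The series limit corresponds to the transition from n = ∞ to n = 2.
This is the highest energy (shortest wavelength) transition in the Balmer series.

E_∞ = 0 eV
E_2 = -13.6057 / 2² = -3.4014250 eV

Energy at series limit:
ΔE = E_∞ - E_2 = 0 - (-3.4014250) = 3.4014250 eV
E = 3.4014250 eV × (1.602177 × 10⁻¹⁹ J/eV) = 5.449685e-19 J
f = E/h = 5.449685e-19 J / (6.62607 × 10⁻³⁴ J·s) = 8.2246e+14 Hz

This energy equals the ionization energy from the n = 2 state of hydrogen.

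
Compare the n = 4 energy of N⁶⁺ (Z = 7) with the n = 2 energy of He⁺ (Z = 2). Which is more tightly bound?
N⁶⁺ at n = 4 (E = -41.667 eV)

Using E_n = -13.6057 Z² / n² eV:

N⁶⁺ (Z = 7) at n = 4:
E = -13.6057 × 7² / 4² = -13.6057 × 49 / 16 = -41.667456 eV

He⁺ (Z = 2) at n = 2:
E = -13.6057 × 2² / 2² = -13.6057 × 4 / 4 = -13.605700 eV

Since -41.667456 eV < -13.605700 eV,
N⁶⁺ at n = 4 is more tightly bound (requires more energy to ionize).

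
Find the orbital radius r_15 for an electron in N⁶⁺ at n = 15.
1.7009 nm (or 17.0093 Å)

The Bohr radius formula is:
r_n = n² a₀ / Z

where a₀ = 0.0529177 nm is the Bohr radius.

For N⁶⁺ (Z = 7) at n = 15:
r_15 = 15² × 0.0529177 nm / 7
r_15 = 225 × 0.0529177 nm / 7
r_15 = 11.90648 nm / 7
r_15 = 1.7009 nm

The electron orbits at approximately 1.7009 nm from the nucleus.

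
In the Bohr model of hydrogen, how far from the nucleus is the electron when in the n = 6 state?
1.9050 nm (or 19.0504 Å)

The Bohr radius formula is:
r_n = n² a₀ / Z

where a₀ = 0.0529177 nm is the Bohr radius.

For H (Z = 1) at n = 6:
r_6 = 6² × 0.0529177 nm / 1
r_6 = 36 × 0.0529177 nm / 1
r_6 = 1.90504 nm / 1
r_6 = 1.9050 nm

The electron orbits at approximately 1.9050 nm from the nucleus.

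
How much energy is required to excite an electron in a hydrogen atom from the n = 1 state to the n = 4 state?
12.755344 eV

The energy levels of a hydrogen-like atom are E_n = -13.6057 eV / n².

Energy at n = 1: E_1 = -13.6057 / 1² = -13.605700000 eV
Energy at n = 4: E_4 = -13.6057 / 4² = -0.850356250 eV

The excitation energy is the difference:
ΔE = E_4 - E_1
ΔE = -0.850356250 - (-13.605700000)
ΔE = 12.755344 eV

Since this is positive, energy must be absorbed (photon absorption).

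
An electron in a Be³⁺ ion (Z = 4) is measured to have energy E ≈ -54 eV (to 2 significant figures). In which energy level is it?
n = 2

The exact energy levels follow E_n = -13.6057 Z² / n² eV with Z = 4.

The measured value (-54 eV) is reported to only 2 significant figures, so we must test candidate n values and see which one matches to that precision.

Candidate energies:
  n = 1:  E = -13.6057 × 4² / 1² = -217.69120 eV
  n = 2:  E = -13.6057 × 4² / 2² = -54.42280 eV  ← matches
  n = 3:  E = -13.6057 × 4² / 3² = -24.18791 eV
  n = 4:  E = -13.6057 × 4² / 4² = -13.60570 eV

Checking against the measurement of -54 eV (2 sig figs), only n = 2 agrees:
E_2 = -54.42280 eV, which rounds to -54 eV ✓

Therefore n = 2.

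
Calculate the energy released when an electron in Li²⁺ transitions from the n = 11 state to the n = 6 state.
2.38943 eV

The energy levels are E_n = -13.6057 Z² eV / n².

Energy at n = 11: E_11 = -13.6057 × 3² / 11² = -1.01199421 eV
Energy at n = 6: E_6 = -13.6057 × 3² / 6² = -3.40142500 eV

For emission (electron falling to lower state), the photon energy is:
E_photon = E_11 - E_6 = |-1.01199421 - (-3.40142500)|
E_photon = 2.38943 eV

This energy is carried away by the emitted photon.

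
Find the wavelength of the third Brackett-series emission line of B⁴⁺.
86.597802 nm

The lines of a series are numbered from the longest wavelength (smallest ΔE) outward; the third line is the transition from n = n_f + 3 to n_f.
The Brackett series has all transitions ending at n_f = 4.

For B⁴⁺ (Z = 5), the third line (γ-line) is the jump from n = 7 to n = 4:
E_7 = -13.6057 × 5² / 7² = -6.94168367 eV
E_4 = -13.6057 × 5² / 4² = -21.25890625 eV
ΔE = E_7 - E_4 = 14.31722258 eV

λ = hc/E = 1239.84 eV·nm / 14.31722258 eV
λ = 86.597802 nm

This is the γ-line of the Brackett series in B⁴⁺.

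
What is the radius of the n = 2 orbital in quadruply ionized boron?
0.0423 nm (or 0.4233 Å)

The Bohr radius formula is:
r_n = n² a₀ / Z

where a₀ = 0.0529177 nm is the Bohr radius.

For B⁴⁺ (Z = 5) at n = 2:
r_2 = 2² × 0.0529177 nm / 5
r_2 = 4 × 0.0529177 nm / 5
r_2 = 0.21167 nm / 5
r_2 = 0.0423 nm

The electron orbits at approximately 0.0423 nm from the nucleus.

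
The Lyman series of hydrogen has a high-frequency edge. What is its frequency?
3.2898e+15 Hz

The series limit corresponds to the transition from n = ∞ to n = 1.
This is the highest energy (shortest wavelength) transition in the Lyman series.

E_∞ = 0 eV
E_1 = -13.6057 / 1² = -13.605700 eV

Energy at series limit:
ΔE = E_∞ - E_1 = 0 - (-13.605700) = 13.605700 eV
E = 13.605700 eV × (1.602177 × 10⁻¹⁹ J/eV) = 2.179874e-18 J
f = E/h = 2.179874e-18 J / (6.62607 × 10⁻³⁴ J·s) = 3.2898e+15 Hz

This energy equals the ionization energy from the n = 1 state of hydrogen.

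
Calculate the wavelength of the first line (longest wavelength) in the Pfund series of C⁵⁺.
207.105712 nm

The longest wavelength corresponds to the smallest energy transition in the series.
The Pfund series has all transitions ending at n_f = 5.

For C⁵⁺ (Z = 6), the first line (α-line) is the jump from n = 6 to n = 5:
E_6 = -13.6057 × 6² / 6² = -13.6057000000 eV
E_5 = -13.6057 × 6² / 5² = -19.5922080000 eV
ΔE = E_6 - E_5 = 5.9865080000 eV

λ = hc/E = 1239.84 eV·nm / 5.9865080000 eV
λ = 207.105712 nm

This is the α-line of the Pfund series in C⁵⁺.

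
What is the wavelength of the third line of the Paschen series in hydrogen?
1093.52 nm

The lines of a series are numbered from the longest wavelength (smallest ΔE) outward; the third line is the transition from n = n_f + 3 to n_f.
The Paschen series has all transitions ending at n_f = 3.

For H, the third line (γ-line) is the jump from n = 6 to n = 3:
E_6 = -13.6057 / 6² = -0.3779361 eV
E_3 = -13.6057 / 3² = -1.5117444 eV
ΔE = E_6 - E_3 = 1.1338083 eV

λ = hc/E = 1239.84 eV·nm / 1.1338083 eV
λ = 1093.52 nm

This is the γ-line of the Paschen series in H.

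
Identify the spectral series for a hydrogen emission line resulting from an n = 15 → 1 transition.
Lyman series

The spectral series in hydrogen are named based on the final (lower) energy level:
- Lyman series: n_final = 1 (ultraviolet)
- Balmer series: n_final = 2 (visible/near-UV)
- Paschen series: n_final = 3 (infrared)
- Brackett series: n_final = 4 (infrared)
- Pfund series: n_final = 5 (far infrared)

Since this transition ends at n = 1, it belongs to the Lyman series.

For reference, this 15 → 1 line has photon energy
ΔE = 13.6057 eV × (1/1² - 1/15²) = 13.54523022 eV,
corresponding to wavelength λ = hc/ΔE = 1239.84 eV·nm / 13.54523022 eV = 91.533328 nm in the ultraviolet region.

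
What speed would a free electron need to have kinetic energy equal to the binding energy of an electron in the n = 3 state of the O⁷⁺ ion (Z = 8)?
5.8338e+06 m/s (or 1.9460% of c)

The binding energy at n = 3 for O⁷⁺ is:
E_3 = -13.6057 × 8²/3² = -96.751644 eV
|E_3| = 96.751644 eV

Convert to Joules:
KE = 96.751644 eV × (1.602177 × 10⁻¹⁹ J/eV) = 1.550133e-17 J

Using KE = ½mv²:
v = √(2·KE/m_e)
v = √(2 × 1.550133e-17 J / 9.10938 × 10⁻³¹ kg)
v = 5.8338e+06 m/s

This is approximately 1.9460% the speed of light.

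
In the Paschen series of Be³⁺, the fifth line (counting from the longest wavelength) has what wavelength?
59.646 nm

The lines of a series are numbered from the longest wavelength (smallest ΔE) outward; the fifth line is the transition from n = n_f + 5 to n_f.
The Paschen series has all transitions ending at n_f = 3.

For Be³⁺ (Z = 4), the fifth line (ε-line) is the jump from n = 8 to n = 3:
E_8 = -13.6057 × 4² / 8² = -3.40143 eV
E_3 = -13.6057 × 4² / 3² = -24.18791 eV
ΔE = E_8 - E_3 = 20.78648 eV

λ = hc/E = 1239.84 eV·nm / 20.78648 eV
λ = 59.646 nm

This is the ε-line of the Paschen series in Be³⁺.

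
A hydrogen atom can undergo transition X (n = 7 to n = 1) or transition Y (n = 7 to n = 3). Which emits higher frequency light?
7 → 1

Calculate the energy for each transition:

Transition 7 → 1:
ΔE₁ = |E_1 - E_7| = |-13.6057/1² - (-13.6057/7²)|
ΔE₁ = |-13.6057000000 - (-0.2776673469)| = 13.3280327 eV

Transition 7 → 3:
ΔE₂ = |E_3 - E_7| = |-13.6057/3² - (-13.6057/7²)|
ΔE₂ = |-1.5117444444 - (-0.2776673469)| = 1.2340771 eV

Since 13.3280327 eV > 1.2340771 eV, the transition 7 → 1 emits the more energetic photon.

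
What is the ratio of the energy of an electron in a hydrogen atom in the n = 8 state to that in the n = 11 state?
1.890625

Using E_n = -13.6057 Z² / n² eV with Z = 1:

E_8 = -13.6057 / 8² = -13.6057 / 64 = -0.212589062500 eV
E_11 = -13.6057 / 11² = -13.6057 / 121 = -0.112443801653 eV

The ratio is:
E_8/E_11 = (-0.212589062500) / (-0.112443801653)
E_8/E_11 = (-13.6057/64) / (-13.6057/121)
E_8/E_11 = 121/64
E_8/E_11 = 1.890625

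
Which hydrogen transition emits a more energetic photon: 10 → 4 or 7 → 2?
7 → 2

Calculate the energy for each transition:

Transition 10 → 4:
ΔE₁ = |E_4 - E_10| = |-13.6057/4² - (-13.6057/10²)|
ΔE₁ = |-0.85035625000 - (-0.13605700000)| = 0.71429925 eV

Transition 7 → 2:
ΔE₂ = |E_2 - E_7| = |-13.6057/2² - (-13.6057/7²)|
ΔE₂ = |-3.40142500000 - (-0.27766734694)| = 3.12375765 eV

Since 3.12375765 eV > 0.71429925 eV, the transition 7 → 2 emits the more energetic photon.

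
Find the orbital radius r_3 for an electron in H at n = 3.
0.476260 nm (or 4.762595 Å)

The Bohr radius formula is:
r_n = n² a₀ / Z

where a₀ = 0.052917721 nm is the Bohr radius.

For H (Z = 1) at n = 3:
r_3 = 3² × 0.052917721 nm / 1
r_3 = 9 × 0.052917721 nm / 1
r_3 = 0.4762595 nm / 1
r_3 = 0.476260 nm

The electron orbits at approximately 0.476260 nm from the nucleus.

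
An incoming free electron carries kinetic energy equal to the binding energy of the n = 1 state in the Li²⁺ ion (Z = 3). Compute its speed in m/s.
6.56308e+06 m/s (or 2.18921% of c)

The binding energy at n = 1 for Li²⁺ is:
E_1 = -13.6057 × 3²/1² = -122.4513000 eV
|E_1| = 122.4513000 eV

Convert to Joules:
KE = 122.4513000 eV × (1.602177 × 10⁻¹⁹ J/eV) = 1.9618866e-17 J

Using KE = ½mv²:
v = √(2·KE/m_e)
v = √(2 × 1.9618866e-17 J / 9.10938 × 10⁻³¹ kg)
v = 6.56308e+06 m/s

This is approximately 2.18921% the speed of light.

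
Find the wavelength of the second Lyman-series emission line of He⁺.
25.6293 nm

The lines of a series are numbered from the longest wavelength (smallest ΔE) outward; the second line is the transition from n = n_f + 2 to n_f.
The Lyman series has all transitions ending at n_f = 1.

For He⁺ (Z = 2), the second line (β-line) is the jump from n = 3 to n = 1:
E_3 = -13.6057 × 2² / 3² = -6.046978 eV
E_1 = -13.6057 × 2² / 1² = -54.422800 eV
ΔE = E_3 - E_1 = 48.375822 eV

λ = hc/E = 1239.84 eV·nm / 48.375822 eV
λ = 25.6293 nm

This is the β-line of the Lyman series in He⁺.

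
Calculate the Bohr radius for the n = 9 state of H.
4.2863 nm (or 42.8633 Å)

The Bohr radius formula is:
r_n = n² a₀ / Z

where a₀ = 0.0529177 nm is the Bohr radius.

For H (Z = 1) at n = 9:
r_9 = 9² × 0.0529177 nm / 1
r_9 = 81 × 0.0529177 nm / 1
r_9 = 4.28633 nm / 1
r_9 = 4.2863 nm

The electron orbits at approximately 4.2863 nm from the nucleus.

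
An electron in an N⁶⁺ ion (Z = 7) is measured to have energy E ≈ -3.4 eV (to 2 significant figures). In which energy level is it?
n = 14

The exact energy levels follow E_n = -13.6057 Z² / n² eV with Z = 7.

The measured value (-3.4 eV) is reported to only 2 significant figures, so we must test candidate n values and see which one matches to that precision.

Candidate energies:
  n = 12:  E = -13.6057 × 7² / 12² = -4.62972 eV
  n = 13:  E = -13.6057 × 7² / 13² = -3.94485 eV
  n = 14:  E = -13.6057 × 7² / 14² = -3.40143 eV  ← matches
  n = 15:  E = -13.6057 × 7² / 15² = -2.96302 eV
  n = 16:  E = -13.6057 × 7² / 16² = -2.60422 eV

Checking against the measurement of -3.4 eV (2 sig figs), only n = 14 agrees:
E_14 = -3.40143 eV, which rounds to -3.4 eV ✓

Therefore n = 14.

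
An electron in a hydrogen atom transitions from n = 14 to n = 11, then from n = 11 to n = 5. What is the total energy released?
0.47481 eV

The energy levels of hydrogen are E_n = -13.6057 / n² eV.

First transition (14 → 11):
ΔE₁ = |E_11 - E_14|
ΔE₁ = |-0.11244380165 - (-0.06941683673)| = 0.04302696 eV

Second transition (11 → 5):
ΔE₂ = |E_5 - E_11|
ΔE₂ = |-0.54422800000 - (-0.11244380165)| = 0.43178420 eV

Total energy released:
E_total = ΔE₁ + ΔE₂ = 0.04302696 + 0.43178420 = 0.47481 eV

Note: This equals the direct transition 14 → 5: 0.47481 eV ✓
Energy is conserved regardless of the path taken.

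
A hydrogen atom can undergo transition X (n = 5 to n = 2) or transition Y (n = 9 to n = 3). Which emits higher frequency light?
5 → 2

Calculate the energy for each transition:

Transition 5 → 2:
ΔE₁ = |E_2 - E_5| = |-13.6057/2² - (-13.6057/5²)|
ΔE₁ = |-3.401425000 - (-0.544228000)| = 2.857197 eV

Transition 9 → 3:
ΔE₂ = |E_3 - E_9| = |-13.6057/3² - (-13.6057/9²)|
ΔE₂ = |-1.511744444 - (-0.167971605)| = 1.343773 eV

Since 2.857197 eV > 1.343773 eV, the transition 5 → 2 emits the more energetic photon.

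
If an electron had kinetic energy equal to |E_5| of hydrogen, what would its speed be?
4.375e+05 m/s (or 0.145947% of c)

The binding energy at n = 5 for hydrogen is:
E_5 = -13.6057/5² = -0.54422800 eV
|E_5| = 0.54422800 eV

Convert to Joules:
KE = 0.54422800 eV × (1.602177 × 10⁻¹⁹ J/eV) = 8.71950e-20 J

Using KE = ½mv²:
v = √(2·KE/m_e)
v = √(2 × 8.71950e-20 J / 9.10938 × 10⁻³¹ kg)
v = 4.375e+05 m/s

This is approximately 0.145947% the speed of light.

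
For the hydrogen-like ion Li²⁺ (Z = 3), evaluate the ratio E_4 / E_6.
2.25

Using E_n = -13.6057 Z² / n² eV with Z = 3:

E_4 = -13.6057 × 3² / 4² = -122.4513 / 16 = -7.65320625 eV
E_6 = -13.6057 × 3² / 6² = -122.4513 / 36 = -3.40142500 eV

The ratio is:
E_4/E_6 = (-7.65320625) / (-3.40142500)
E_4/E_6 = (-122.4513/16) / (-122.4513/36)
E_4/E_6 = 36/16
E_4/E_6 = 2.25
(Note: the Z² factors cancel in the ratio.)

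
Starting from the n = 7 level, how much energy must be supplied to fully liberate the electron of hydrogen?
0.28 eV

The ionization energy is the energy needed to remove the electron completely (n → ∞).

For hydrogen, E_n = -13.6057 eV / n².

At n = 7: E_7 = -13.6057 / 7² = -0.27767 eV
At n = ∞: E_∞ = 0 eV

Ionization energy = E_∞ - E_7 = 0 - (-0.27767) = 0.27767 eV
Ionization energy ≈ 0.28 eV

This is also called the binding energy of the electron in state n = 7.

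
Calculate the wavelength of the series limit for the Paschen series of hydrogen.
820.1386 nm

The series limit corresponds to the transition from n = ∞ to n = 3.
This is the highest energy (shortest wavelength) transition in the Paschen series.

E_∞ = 0 eV
E_3 = -13.6057 / 3² = -1.51174444 eV

Energy at series limit:
ΔE = E_∞ - E_3 = 0 - (-1.51174444) = 1.51174444 eV
λ = hc/E = 1239.84 eV·nm / 1.51174444 eV = 820.1386 nm

This energy equals the ionization energy from the n = 3 state of hydrogen.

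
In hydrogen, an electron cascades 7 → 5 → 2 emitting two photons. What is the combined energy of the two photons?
3.12 eV

The energy levels of hydrogen are E_n = -13.6057 / n² eV.

First transition (7 → 5):
ΔE₁ = |E_5 - E_7|
ΔE₁ = |-0.54422800 - (-0.27766735)| = 0.26656 eV

Second transition (5 → 2):
ΔE₂ = |E_2 - E_5|
ΔE₂ = |-3.40142500 - (-0.54422800)| = 2.85720 eV

Total energy released:
E_total = ΔE₁ + ΔE₂ = 0.26656 + 2.85720 = 3.12 eV

Note: This equals the direct transition 7 → 2: 3.12 eV ✓
Energy is conserved regardless of the path taken.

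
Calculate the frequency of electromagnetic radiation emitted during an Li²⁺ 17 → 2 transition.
7.2997e+15 Hz

First, find the transition energy:
E_17 = -13.6057 × 3² / 17² = -0.423707 eV
E_2 = -13.6057 × 3² / 2² = -30.612825 eV
|ΔE| = |E_2 - E_17| = 30.189118 eV

Convert to Joules: E = 30.189118 eV × (1.602177 × 10⁻¹⁹ J/eV) = 4.836831e-18 J

Using E = hf:
f = E/h = 4.836831e-18 J / (6.62607 × 10⁻³⁴ J·s)
f = 7.2997e+15 Hz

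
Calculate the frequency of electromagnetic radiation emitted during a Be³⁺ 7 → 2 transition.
1.21e+16 Hz

First, find the transition energy:
E_7 = -13.6057 × 4² / 7² = -4.4427 eV
E_2 = -13.6057 × 4² / 2² = -54.4228 eV
|ΔE| = |E_2 - E_7| = 49.9801 eV

Convert to Joules: E = 49.9801 eV × (1.602177 × 10⁻¹⁹ J/eV) = 8.0077e-18 J

Using E = hf:
f = E/h = 8.0077e-18 J / (6.62607 × 10⁻³⁴ J·s)
f = 1.21e+16 Hz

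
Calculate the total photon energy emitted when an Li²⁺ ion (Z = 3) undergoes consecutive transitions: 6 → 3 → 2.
27.21 eV

The energy levels of Li²⁺ are E_n = -13.6057 × 3² / n² eV.

First transition (6 → 3):
ΔE₁ = |E_3 - E_6|
ΔE₁ = |-13.60570000 - (-3.40142500)| = 10.20428 eV

Second transition (3 → 2):
ΔE₂ = |E_2 - E_3|
ΔE₂ = |-30.61282500 - (-13.60570000)| = 17.00713 eV

Total energy released:
E_total = ΔE₁ + ΔE₂ = 10.20428 + 17.00713 = 27.21 eV

Note: This equals the direct transition 6 → 2: 27.21 eV ✓
Energy is conserved regardless of the path taken.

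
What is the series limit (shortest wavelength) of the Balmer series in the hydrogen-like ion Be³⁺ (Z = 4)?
22.781628 nm

The series limit corresponds to the transition from n = ∞ to n = 2.
This is the highest energy (shortest wavelength) transition in the Balmer series.

E_∞ = 0 eV
E_2 = -13.6057 × 4² / 2² = -54.42280000 eV

Energy at series limit:
ΔE = E_∞ - E_2 = 0 - (-54.42280000) = 54.42280000 eV
λ = hc/E = 1239.84 eV·nm / 54.42280000 eV = 22.781628 nm

This energy equals the ionization energy from the n = 2 state of Be³⁺.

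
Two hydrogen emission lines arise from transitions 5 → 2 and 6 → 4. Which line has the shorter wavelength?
5 → 2

Calculate the energy for each transition:

Transition 5 → 2:
ΔE₁ = |E_2 - E_5| = |-13.6057/2² - (-13.6057/5²)|
ΔE₁ = |-3.40142500 - (-0.54422800)| = 2.85720 eV

Transition 6 → 4:
ΔE₂ = |E_4 - E_6| = |-13.6057/4² - (-13.6057/6²)|
ΔE₂ = |-0.85035625 - (-0.37793611)| = 0.47242 eV

Since 2.85720 eV > 0.47242 eV, the transition 5 → 2 emits the more energetic photon.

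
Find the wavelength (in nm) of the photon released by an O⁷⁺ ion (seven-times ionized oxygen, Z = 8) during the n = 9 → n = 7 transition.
176.6021 nm

First, find the transition energy using E_n = -13.6057 Z² / n² eV:
E_9 = -13.6057 × 8² / 9² = -10.75018272 eV
E_7 = -13.6057 × 8² / 7² = -17.77071020 eV

Photon energy: |ΔE| = |E_7 - E_9| = 7.02052748 eV

Convert to wavelength using E = hc/λ with hc = 1239.84 eV·nm:
λ = hc/E = 1239.84 eV·nm / 7.02052748 eV
λ = 176.6021 nm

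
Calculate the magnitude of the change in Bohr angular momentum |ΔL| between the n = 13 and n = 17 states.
4.21829e-34 J·s (or 4ℏ)

In the Bohr model, L_n = nℏ where ℏ = 1.0545718e-34 J·s.

L_17 = 17ℏ = 1.7927721e-33 J·s
L_13 = 13ℏ = 1.3709433e-33 J·s

ΔL = L_17 - L_13 = (17 - 13)ℏ = 4ℏ
ΔL = 4 × 1.0545718e-34 J·s = 4.21829e-34 J·s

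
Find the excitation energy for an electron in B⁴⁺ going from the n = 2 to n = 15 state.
83.52 eV

The energy levels of a hydrogen-like atom are E_n = -13.6057 Z² eV / n².

Energy at n = 2: E_2 = -13.6057 × 5² / 2² = -85.03563 eV
Energy at n = 15: E_15 = -13.6057 × 5² / 15² = -1.51174 eV

The excitation energy is the difference:
ΔE = E_15 - E_2
ΔE = -1.51174 - (-85.03563)
ΔE = 83.52 eV

Since this is positive, energy must be absorbed (photon absorption).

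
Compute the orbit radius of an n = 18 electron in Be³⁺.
4.28634 nm (or 42.86335 Å)

The Bohr radius formula is:
r_n = n² a₀ / Z

where a₀ = 0.05291772 nm is the Bohr radius.

For Be³⁺ (Z = 4) at n = 18:
r_18 = 18² × 0.05291772 nm / 4
r_18 = 324 × 0.05291772 nm / 4
r_18 = 17.145341 nm / 4
r_18 = 4.28634 nm

The electron orbits at approximately 4.28634 nm from the nucleus.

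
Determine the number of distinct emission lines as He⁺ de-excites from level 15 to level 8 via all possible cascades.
28

The electron can occupy levels n = 8, 9, ..., 15 during de-excitation — that is m = 15 - 8 + 1 = 8 distinct levels.

The number of distinct spectral lines equals the number of ways to choose 2 of these m levels (each pair gives one possible emission transition):

Number of lines = m(m-1)/2 = 8×7/2 = 28

These correspond to all possible transitions between the 8 levels:
15 → 14, 15 → 13, 15 → 12, 15 → 11, 15 → 10, 15 → 9, 15 → 8, 14 → 13...

Each transition produces a photon with a unique energy (and thus wavelength). This count does not depend on Z.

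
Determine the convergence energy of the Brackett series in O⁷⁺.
54.422800 eV

The series limit corresponds to the transition from n = ∞ to n = 4.
This is the highest energy (shortest wavelength) transition in the Brackett series.

E_∞ = 0 eV
E_4 = -13.6057 × 8² / 4² = -54.422800 eV

Energy at series limit:
ΔE = E_∞ - E_4 = 0 - (-54.422800) = 54.422800 eV

This energy equals the ionization energy from the n = 4 state of O⁷⁺.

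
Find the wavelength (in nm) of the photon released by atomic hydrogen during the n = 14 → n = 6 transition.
4018.68 nm

First, find the transition energy using E_n = -13.6057 / n² eV:
E_14 = -13.6057 / 14² = -0.06941684 eV
E_6 = -13.6057 / 6² = -0.37793611 eV

Photon energy: |ΔE| = |E_6 - E_14| = 0.30851927 eV

Convert to wavelength using E = hc/λ with hc = 1239.84 eV·nm:
λ = hc/E = 1239.84 eV·nm / 0.30851927 eV
λ = 4018.68 nm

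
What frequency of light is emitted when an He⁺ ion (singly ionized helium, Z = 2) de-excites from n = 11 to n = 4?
7.13706e+14 Hz

First, find the transition energy:
E_11 = -13.6057 × 2² / 11² = -0.44977521 eV
E_4 = -13.6057 × 2² / 4² = -3.40142500 eV
|ΔE| = |E_4 - E_11| = 2.95164979 eV

Convert to Joules: E = 2.95164979 eV × (1.602177 × 10⁻¹⁹ J/eV) = 4.7290654e-19 J

Using E = hf:
f = E/h = 4.7290654e-19 J / (6.62607 × 10⁻³⁴ J·s)
f = 7.13706e+14 Hz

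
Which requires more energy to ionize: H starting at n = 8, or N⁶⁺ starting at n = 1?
N⁶⁺ at n = 1 (E = -666.679300 eV)

Using E_n = -13.6057 Z² / n² eV:

H (Z = 1) at n = 8:
E = -13.6057 × 1² / 8² = -13.6057 × 1 / 64 = -0.212589063 eV

N⁶⁺ (Z = 7) at n = 1:
E = -13.6057 × 7² / 1² = -13.6057 × 49 / 1 = -666.679300000 eV

Since -666.679300000 eV < -0.212589063 eV,
N⁶⁺ at n = 1 is more tightly bound (requires more energy to ionize).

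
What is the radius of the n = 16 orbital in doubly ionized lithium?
4.5156 nm (or 45.1564 Å)

The Bohr radius formula is:
r_n = n² a₀ / Z

where a₀ = 0.0529177 nm is the Bohr radius.

For Li²⁺ (Z = 3) at n = 16:
r_16 = 16² × 0.0529177 nm / 3
r_16 = 256 × 0.0529177 nm / 3
r_16 = 13.54693 nm / 3
r_16 = 4.5156 nm

The electron orbits at approximately 4.5156 nm from the nucleus.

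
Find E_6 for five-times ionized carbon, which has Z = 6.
-13.605700 eV

For hydrogen-like ions, the energy levels scale with Z²:
E_n = -13.6057 Z² / n² eV

For C⁵⁺ (Z = 6) at n = 6:
E_6 = -13.6057 × 6² / 6²
E_6 = -13.6057 × 36 / 36
E_6 = -489.8052 / 36
E_6 = -13.605700 eV

The energy is 36 times more negative than hydrogen at the same n due to the stronger nuclear charge.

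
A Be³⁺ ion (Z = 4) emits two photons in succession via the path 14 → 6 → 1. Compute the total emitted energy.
216.580531 eV

The energy levels of Be³⁺ are E_n = -13.6057 × 4² / n² eV.

First transition (14 → 6):
ΔE₁ = |E_6 - E_14|
ΔE₁ = |-6.046977777778 - (-1.110669387755)| = 4.936308390 eV

Second transition (6 → 1):
ΔE₂ = |E_1 - E_6|
ΔE₂ = |-217.691200000000 - (-6.046977777778)| = 211.644222222 eV

Total energy released:
E_total = ΔE₁ + ΔE₂ = 4.936308390 + 211.644222222 = 216.580531 eV

Note: This equals the direct transition 14 → 1: 216.580531 eV ✓
Energy is conserved regardless of the path taken.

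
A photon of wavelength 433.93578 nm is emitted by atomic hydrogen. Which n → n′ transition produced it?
n = 5 → n = 2

First, find the photon energy from the wavelength (hc = 1239.84 eV·nm):
E = hc/λ = 1239.84 eV·nm / 433.93578 nm = 2.8571970 eV

The energy levels of hydrogen satisfy E_n = -13.6057 / n² eV, so an emission n_i → n_f releases
ΔE = 13.6057 × (1/n_f² − 1/n_i²) eV.

Setting ΔE equal to the photon energy:
1/n_f² − 1/n_i² = 2.8571970 / 13.6057 = 0.21000000

Since 1/n_i² must be positive, we need 1/n_f² > 0.21000000, i.e. n_f ≤ 2. For each allowed n_f, solve n_i = (1/n_f² − 0.21000000)^(−1/2) and check whether it is a whole number:
  n_f = 1: 1/n_i² = 1.00000000 − 0.21000000 = 0.79000000 → n_i = 1.125  (not an integer) ✗
  n_f = 2: 1/n_i² = 0.25000000 − 0.21000000 = 0.04000000 → n_i = 5.000  → integer, n_i = 5 ✓

Only n_f = 2 gives an integer upper level, n_i = 5.

The transition is from n = 5 to n = 2 (emission).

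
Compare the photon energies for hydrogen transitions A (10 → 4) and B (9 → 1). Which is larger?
9 → 1

Calculate the energy for each transition:

Transition 10 → 4:
ΔE₁ = |E_4 - E_10| = |-13.6057/4² - (-13.6057/10²)|
ΔE₁ = |-0.85035625000 - (-0.13605700000)| = 0.71429925 eV

Transition 9 → 1:
ΔE₂ = |E_1 - E_9| = |-13.6057/1² - (-13.6057/9²)|
ΔE₂ = |-13.60570000000 - (-0.16797160494)| = 13.43772840 eV

Since 13.43772840 eV > 0.71429925 eV, the transition 9 → 1 emits the more energetic photon.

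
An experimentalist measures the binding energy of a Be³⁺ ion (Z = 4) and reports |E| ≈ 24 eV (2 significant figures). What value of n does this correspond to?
n = 3

The exact energy levels follow E_n = -13.6057 Z² / n² eV with Z = 4.

The measured value (-24 eV) is reported to only 2 significant figures, so we must test candidate n values and see which one matches to that precision.

Candidate energies:
  n = 1:  E = -13.6057 × 4² / 1² = -217.691200 eV
  n = 2:  E = -13.6057 × 4² / 2² = -54.422800 eV
  n = 3:  E = -13.6057 × 4² / 3² = -24.187911 eV  ← matches
  n = 4:  E = -13.6057 × 4² / 4² = -13.605700 eV
  n = 5:  E = -13.6057 × 4² / 5² = -8.707648 eV

Checking against the measurement of -24 eV (2 sig figs), only n = 3 agrees:
E_3 = -24.187911 eV, which rounds to -24 eV ✓

Therefore n = 3.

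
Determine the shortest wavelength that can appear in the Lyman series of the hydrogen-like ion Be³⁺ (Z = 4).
5.695407 nm

The series limit corresponds to the transition from n = ∞ to n = 1.
This is the highest energy (shortest wavelength) transition in the Lyman series.

E_∞ = 0 eV
E_1 = -13.6057 × 4² / 1² = -217.69120000 eV

Energy at series limit:
ΔE = E_∞ - E_1 = 0 - (-217.69120000) = 217.69120000 eV
λ = hc/E = 1239.84 eV·nm / 217.69120000 eV = 5.695407 nm

This energy equals the ionization energy from the n = 1 state of Be³⁺.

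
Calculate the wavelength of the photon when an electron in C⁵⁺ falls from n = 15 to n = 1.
2.543 nm

First, find the transition energy using E_n = -13.6057 Z² / n² eV:
E_15 = -13.6057 × 6² / 15² = -2.17691 eV
E_1 = -13.6057 × 6² / 1² = -489.80520 eV

Photon energy: |ΔE| = |E_1 - E_15| = 487.62829 eV

Convert to wavelength using E = hc/λ with hc = 1239.84 eV·nm:
λ = hc/E = 1239.84 eV·nm / 487.62829 eV
λ = 2.543 nm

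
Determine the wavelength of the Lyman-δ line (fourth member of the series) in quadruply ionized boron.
3.796938 nm

The lines of a series are numbered from the longest wavelength (smallest ΔE) outward; the fourth line is the transition from n = n_f + 4 to n_f.
The Lyman series has all transitions ending at n_f = 1.

For B⁴⁺ (Z = 5), the fourth line (δ-line) is the jump from n = 5 to n = 1:
E_5 = -13.6057 × 5² / 5² = -13.60570000 eV
E_1 = -13.6057 × 5² / 1² = -340.14250000 eV
ΔE = E_5 - E_1 = 326.53680000 eV

λ = hc/E = 1239.84 eV·nm / 326.53680000 eV
λ = 3.796938 nm

This is the δ-line of the Lyman series in B⁴⁺.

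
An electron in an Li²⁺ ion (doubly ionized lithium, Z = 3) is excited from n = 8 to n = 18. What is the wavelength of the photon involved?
807.521101 nm

First, find the transition energy using E_n = -13.6057 Z² / n² eV:
E_8 = -13.6057 × 3² / 8² = -1.9133015625 eV
E_18 = -13.6057 × 3² / 18² = -0.3779361111 eV

Photon energy: |ΔE| = |E_18 - E_8| = 1.5353654514 eV

Convert to wavelength using E = hc/λ with hc = 1239.84 eV·nm:
λ = hc/E = 1239.84 eV·nm / 1.5353654514 eV
λ = 807.521101 nm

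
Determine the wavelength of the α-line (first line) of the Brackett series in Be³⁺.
253.12920 nm

The longest wavelength corresponds to the smallest energy transition in the series.
The Brackett series has all transitions ending at n_f = 4.

For Be³⁺ (Z = 4), the first line (α-line) is the jump from n = 5 to n = 4:
E_5 = -13.6057 × 4² / 5² = -8.707648000 eV
E_4 = -13.6057 × 4² / 4² = -13.605700000 eV
ΔE = E_5 - E_4 = 4.898052000 eV

λ = hc/E = 1239.84 eV·nm / 4.898052000 eV
λ = 253.12920 nm

This is the α-line of the Brackett series in Be³⁺.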